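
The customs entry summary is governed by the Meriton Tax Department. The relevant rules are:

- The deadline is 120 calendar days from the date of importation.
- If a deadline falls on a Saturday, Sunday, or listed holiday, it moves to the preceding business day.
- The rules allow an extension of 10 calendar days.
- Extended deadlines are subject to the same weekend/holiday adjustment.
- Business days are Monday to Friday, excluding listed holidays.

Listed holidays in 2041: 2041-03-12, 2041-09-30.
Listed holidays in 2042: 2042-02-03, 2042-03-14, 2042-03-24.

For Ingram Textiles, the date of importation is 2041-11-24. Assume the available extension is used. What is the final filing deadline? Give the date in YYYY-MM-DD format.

2042-03-31

Trigger date 2041-11-24 + 120 calendar days = 2042-03-24.
2042-03-24 is a listed holiday; the preceding business day is 2042-03-21 (Friday).
The 10-calendar-day extension moves the deadline from 2042-03-21 to 2042-03-31.
2042-03-31 falls on a Monday, which is a business day, so no adjustment is needed.
So the filing is due 2042-03-31.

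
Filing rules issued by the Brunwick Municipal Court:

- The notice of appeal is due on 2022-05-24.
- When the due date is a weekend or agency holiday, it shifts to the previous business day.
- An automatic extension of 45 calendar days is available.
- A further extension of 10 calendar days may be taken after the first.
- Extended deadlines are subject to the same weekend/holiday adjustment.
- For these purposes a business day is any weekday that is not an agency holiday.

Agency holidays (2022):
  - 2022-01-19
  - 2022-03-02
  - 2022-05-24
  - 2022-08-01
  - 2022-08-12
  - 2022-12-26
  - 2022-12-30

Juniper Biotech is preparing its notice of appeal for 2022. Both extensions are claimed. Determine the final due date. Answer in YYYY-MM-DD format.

2022-07-15

The stated deadline is 2022-05-24.
2022-05-24 is a listed holiday; the preceding business day is 2022-05-23 (Monday).
The 45-calendar-day extension moves the deadline from 2022-05-23 to 2022-07-07.
2022-07-07 (Thursday) is already a business day.
With the 10-day extension, 2022-07-07 becomes 2022-07-17.
2022-07-17 is a Sunday; the preceding business day is 2022-07-15 (Friday).
Final deadline: 2022-07-15.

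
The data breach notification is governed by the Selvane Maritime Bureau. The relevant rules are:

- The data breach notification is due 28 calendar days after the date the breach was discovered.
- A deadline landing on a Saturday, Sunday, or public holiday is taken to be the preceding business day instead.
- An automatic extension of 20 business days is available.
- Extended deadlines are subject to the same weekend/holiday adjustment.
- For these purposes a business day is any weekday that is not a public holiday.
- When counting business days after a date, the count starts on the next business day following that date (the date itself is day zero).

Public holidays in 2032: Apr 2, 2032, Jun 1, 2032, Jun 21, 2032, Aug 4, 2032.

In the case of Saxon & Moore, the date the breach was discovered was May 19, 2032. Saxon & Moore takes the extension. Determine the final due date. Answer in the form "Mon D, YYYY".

Adding 28 calendar days to May 19, 2032 gives Jun 16, 2032.
Since Jun 16, 2032 is a Wednesday and not a holiday, the date is unchanged.
The 20-business-day extension runs from Jun 16, 2032 to Jul 15, 2032.
Jul 15, 2032 falls on a Thursday, which is a business day, so no adjustment is needed.
The final due date is Jul 15, 2032.

Jul 15, 2032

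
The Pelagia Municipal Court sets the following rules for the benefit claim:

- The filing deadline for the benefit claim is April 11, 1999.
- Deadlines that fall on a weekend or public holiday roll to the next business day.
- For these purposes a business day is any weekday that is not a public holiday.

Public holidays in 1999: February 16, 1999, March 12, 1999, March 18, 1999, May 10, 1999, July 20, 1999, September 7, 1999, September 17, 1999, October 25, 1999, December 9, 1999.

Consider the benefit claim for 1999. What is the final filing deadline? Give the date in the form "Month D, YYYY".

April 12, 1999

The statutory due date is April 11, 1999.
Because April 11, 1999 is a Sunday, the deadline becomes April 12, 1999 (Monday).
So the filing is due April 12, 1999.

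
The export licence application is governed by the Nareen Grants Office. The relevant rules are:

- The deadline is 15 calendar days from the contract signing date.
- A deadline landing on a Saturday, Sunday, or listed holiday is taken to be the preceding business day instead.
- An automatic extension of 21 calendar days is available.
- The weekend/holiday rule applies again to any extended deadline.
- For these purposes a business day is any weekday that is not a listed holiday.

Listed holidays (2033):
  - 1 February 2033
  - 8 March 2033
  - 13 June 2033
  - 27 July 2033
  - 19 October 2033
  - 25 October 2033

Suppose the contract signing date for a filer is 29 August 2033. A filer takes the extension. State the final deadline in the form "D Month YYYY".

Trigger date 29 August 2033 + 15 calendar days = 13 September 2033.
13 September 2033 (Tuesday) is already a business day.
The 21-calendar-day extension moves the deadline from 13 September 2033 to 4 October 2033.
4 October 2033 (Tuesday) is already a business day.
Deadline: 4 October 2033.

4 October 2033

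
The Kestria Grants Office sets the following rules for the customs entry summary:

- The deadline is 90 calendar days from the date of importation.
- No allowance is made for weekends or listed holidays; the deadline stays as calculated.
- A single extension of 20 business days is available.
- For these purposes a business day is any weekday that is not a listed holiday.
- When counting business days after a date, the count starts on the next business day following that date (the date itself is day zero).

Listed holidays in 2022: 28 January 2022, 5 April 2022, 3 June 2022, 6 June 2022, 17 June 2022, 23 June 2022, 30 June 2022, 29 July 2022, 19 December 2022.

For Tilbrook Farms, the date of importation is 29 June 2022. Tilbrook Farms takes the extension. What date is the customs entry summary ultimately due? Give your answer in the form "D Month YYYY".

Trigger date 29 June 2022 + 90 calendar days = 27 September 2022.
27 September 2022 is a Tuesday; no weekend or holiday adjustment applies.
Applying the 20-business-day extension: 20 business days after 27 September 2022 is 25 October 2022.
25 October 2022 falls on a Tuesday. The rules make no weekend/holiday allowance, so it remains 25 October 2022.
Final deadline: 25 October 2022.

25 October 2022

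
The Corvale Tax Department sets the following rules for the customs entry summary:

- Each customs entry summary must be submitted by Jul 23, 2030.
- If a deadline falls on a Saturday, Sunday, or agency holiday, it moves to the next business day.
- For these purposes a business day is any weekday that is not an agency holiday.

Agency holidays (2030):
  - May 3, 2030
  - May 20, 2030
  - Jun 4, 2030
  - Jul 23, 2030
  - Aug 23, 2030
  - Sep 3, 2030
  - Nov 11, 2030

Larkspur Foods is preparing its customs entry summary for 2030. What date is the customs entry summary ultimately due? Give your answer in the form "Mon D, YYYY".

Jul 24, 2030

The stated deadline is Jul 23, 2030.
Jul 23, 2030 is a listed holiday; the next business day is Jul 24, 2030 (Wednesday).
So the filing is due Jul 24, 2030.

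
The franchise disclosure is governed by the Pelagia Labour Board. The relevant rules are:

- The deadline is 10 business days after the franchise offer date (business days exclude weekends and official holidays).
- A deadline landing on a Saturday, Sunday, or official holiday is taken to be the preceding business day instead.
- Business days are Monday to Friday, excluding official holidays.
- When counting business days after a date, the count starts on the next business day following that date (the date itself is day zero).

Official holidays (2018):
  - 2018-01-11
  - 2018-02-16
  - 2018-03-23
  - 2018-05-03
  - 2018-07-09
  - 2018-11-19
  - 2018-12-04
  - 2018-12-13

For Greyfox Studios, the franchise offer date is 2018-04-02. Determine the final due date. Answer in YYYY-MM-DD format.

2018-04-16

10 business days after 2018-04-02, excluding weekends and holidays, is 2018-04-16.
Since 2018-04-16 is a Monday and not a holiday, the date is unchanged.
Deadline: 2018-04-16.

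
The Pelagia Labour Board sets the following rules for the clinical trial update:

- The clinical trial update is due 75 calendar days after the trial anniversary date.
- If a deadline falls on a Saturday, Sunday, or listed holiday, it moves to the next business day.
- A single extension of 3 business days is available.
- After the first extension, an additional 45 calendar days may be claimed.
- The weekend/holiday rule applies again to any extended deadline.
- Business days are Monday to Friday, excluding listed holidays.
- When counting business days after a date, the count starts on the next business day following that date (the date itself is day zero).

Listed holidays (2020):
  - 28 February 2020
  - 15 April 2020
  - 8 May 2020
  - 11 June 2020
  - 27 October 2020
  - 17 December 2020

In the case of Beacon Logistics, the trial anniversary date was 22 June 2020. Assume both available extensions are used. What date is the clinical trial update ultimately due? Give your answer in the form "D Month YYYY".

26 October 2020

Adding 75 calendar days to 22 June 2020 gives 5 September 2020.
5 September 2020 is a Saturday; the next business day is 7 September 2020 (Monday).
Applying the 3-business-day extension: 3 business days after 7 September 2020 is 10 September 2020.
10 September 2020 falls on a Thursday, which is a business day, so no adjustment is needed.
Add the 45 calendar-day extension to 10 September 2020: 25 October 2020.
25 October 2020 falls on a Sunday. Rolling to the next business day gives 26 October 2020, a Monday.
Final deadline: 26 October 2020.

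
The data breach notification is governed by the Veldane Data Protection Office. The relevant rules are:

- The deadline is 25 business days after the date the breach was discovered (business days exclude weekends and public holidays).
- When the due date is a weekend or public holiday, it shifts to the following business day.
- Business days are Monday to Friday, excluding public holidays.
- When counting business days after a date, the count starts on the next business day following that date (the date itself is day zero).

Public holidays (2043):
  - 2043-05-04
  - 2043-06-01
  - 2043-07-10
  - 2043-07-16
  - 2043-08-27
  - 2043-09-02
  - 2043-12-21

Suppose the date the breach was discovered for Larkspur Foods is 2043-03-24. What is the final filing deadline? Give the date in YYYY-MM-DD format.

25 business days after 2043-03-24, excluding weekends and holidays, is 2043-04-28.
2043-04-28 (Tuesday) is already a business day.
So the filing is due 2043-04-28.

2043-04-28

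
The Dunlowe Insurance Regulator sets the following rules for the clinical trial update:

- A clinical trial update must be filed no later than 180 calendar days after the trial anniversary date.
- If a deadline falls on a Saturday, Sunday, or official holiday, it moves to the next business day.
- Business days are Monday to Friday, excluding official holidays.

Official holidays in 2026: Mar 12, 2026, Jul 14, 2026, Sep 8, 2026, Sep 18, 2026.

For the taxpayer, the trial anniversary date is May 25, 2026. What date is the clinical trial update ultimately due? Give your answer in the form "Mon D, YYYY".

From May 25, 2026, 180 calendar days later is Nov 21, 2026.
Nov 21, 2026 is a Saturday; the next business day is Nov 23, 2026 (Monday).
So the filing is due Nov 23, 2026.

Nov 23, 2026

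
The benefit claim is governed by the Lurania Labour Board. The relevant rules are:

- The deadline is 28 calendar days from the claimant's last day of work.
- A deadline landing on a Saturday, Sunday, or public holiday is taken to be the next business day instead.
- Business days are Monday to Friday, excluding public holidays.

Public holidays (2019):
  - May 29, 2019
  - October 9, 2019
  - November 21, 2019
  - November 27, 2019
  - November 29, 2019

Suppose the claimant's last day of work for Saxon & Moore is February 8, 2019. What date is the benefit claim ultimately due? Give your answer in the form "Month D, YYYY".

March 8, 2019

Trigger date February 8, 2019 + 28 calendar days = March 8, 2019.
March 8, 2019 is a Friday and not a listed holiday, so it stands.
The final due date is March 8, 2019.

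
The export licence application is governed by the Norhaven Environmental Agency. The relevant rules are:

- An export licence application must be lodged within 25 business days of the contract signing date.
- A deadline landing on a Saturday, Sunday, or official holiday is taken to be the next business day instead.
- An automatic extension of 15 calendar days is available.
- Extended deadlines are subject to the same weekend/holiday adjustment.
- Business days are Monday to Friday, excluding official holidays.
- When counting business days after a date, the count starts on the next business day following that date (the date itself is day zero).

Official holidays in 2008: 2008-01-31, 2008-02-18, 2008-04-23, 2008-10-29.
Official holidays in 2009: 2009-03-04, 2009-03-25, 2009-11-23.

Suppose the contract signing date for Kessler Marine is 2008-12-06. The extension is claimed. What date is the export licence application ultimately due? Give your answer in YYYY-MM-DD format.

25 business days after 2008-12-06, excluding weekends and holidays, is 2009-01-09.
2009-01-09 (Friday) is already a business day.
With the 15-day extension, 2009-01-09 becomes 2009-01-24.
2009-01-24 falls on a Saturday. Rolling to the next business day gives 2009-01-26, a Monday.
Deadline: 2009-01-26.

2009-01-26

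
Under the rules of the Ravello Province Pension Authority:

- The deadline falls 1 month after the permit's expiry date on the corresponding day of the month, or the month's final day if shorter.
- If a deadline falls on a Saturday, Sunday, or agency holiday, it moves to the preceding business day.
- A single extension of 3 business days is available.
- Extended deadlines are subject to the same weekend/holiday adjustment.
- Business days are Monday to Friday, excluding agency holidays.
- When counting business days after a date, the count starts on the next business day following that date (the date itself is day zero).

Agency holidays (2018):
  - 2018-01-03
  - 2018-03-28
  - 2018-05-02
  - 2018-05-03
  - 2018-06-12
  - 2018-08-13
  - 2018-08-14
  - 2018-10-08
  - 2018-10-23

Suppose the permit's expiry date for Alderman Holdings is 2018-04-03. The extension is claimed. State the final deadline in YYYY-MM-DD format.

Moving 1 month forward from 2018-04-03 on the corresponding day gives 2018-05-03.
2018-05-03 is a listed holiday, so it moves to the preceding business day, 2018-05-01 (Tuesday).
Applying the 3-business-day extension: 3 business days after 2018-05-01 is 2018-05-08.
Since 2018-05-08 is a Tuesday and not a holiday, the date is unchanged.
So the filing is due 2018-05-08.

2018-05-08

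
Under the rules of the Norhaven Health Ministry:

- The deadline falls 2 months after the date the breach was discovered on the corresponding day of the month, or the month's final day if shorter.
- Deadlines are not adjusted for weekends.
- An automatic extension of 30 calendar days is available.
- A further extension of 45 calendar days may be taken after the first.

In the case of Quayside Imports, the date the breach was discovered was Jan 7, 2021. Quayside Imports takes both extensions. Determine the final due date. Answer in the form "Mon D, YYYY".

Moving 2 months forward from Jan 7, 2021 on the corresponding day gives Mar 7, 2021.
Mar 7, 2021 is a Sunday; no weekend or holiday adjustment applies.
The 30-calendar-day extension moves the deadline from Mar 7, 2021 to Apr 6, 2021.
Apr 6, 2021 falls on a Tuesday. The rules make no weekend/holiday allowance, so it remains Apr 6, 2021.
With the 45-day extension, Apr 6, 2021 becomes May 21, 2021.
May 21, 2021 is a Friday; no weekend or holiday adjustment applies.
Final deadline: May 21, 2021.

May 21, 2021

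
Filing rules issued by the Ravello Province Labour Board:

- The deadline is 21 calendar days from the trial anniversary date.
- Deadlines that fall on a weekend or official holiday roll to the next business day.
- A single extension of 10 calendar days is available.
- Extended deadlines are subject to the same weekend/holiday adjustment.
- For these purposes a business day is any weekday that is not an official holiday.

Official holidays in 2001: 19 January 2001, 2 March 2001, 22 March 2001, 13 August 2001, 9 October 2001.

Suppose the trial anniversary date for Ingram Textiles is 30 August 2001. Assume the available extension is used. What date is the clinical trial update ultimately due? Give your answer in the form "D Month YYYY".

21 calendar days after 30 August 2001 is 20 September 2001.
20 September 2001 (Thursday) is already a business day.
Applying the 10-calendar-day extension: 20 September 2001 + 10 days = 30 September 2001.
30 September 2001 is a Sunday; the next business day is 1 October 2001 (Monday).
The final due date is 1 October 2001.

1 October 2001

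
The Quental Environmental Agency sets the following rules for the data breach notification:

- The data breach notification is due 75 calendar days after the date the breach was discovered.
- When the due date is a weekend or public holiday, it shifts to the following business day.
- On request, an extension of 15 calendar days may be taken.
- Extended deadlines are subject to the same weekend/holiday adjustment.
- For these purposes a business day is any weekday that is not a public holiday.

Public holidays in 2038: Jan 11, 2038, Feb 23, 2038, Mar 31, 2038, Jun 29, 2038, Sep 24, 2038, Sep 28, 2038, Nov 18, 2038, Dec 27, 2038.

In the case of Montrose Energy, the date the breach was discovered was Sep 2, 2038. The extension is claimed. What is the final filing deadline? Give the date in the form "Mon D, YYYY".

Dec 1, 2038

Trigger date Sep 2, 2038 + 75 calendar days = Nov 16, 2038.
Nov 16, 2038 (Tuesday) is already a business day.
Add the 15 calendar-day extension to Nov 16, 2038: Dec 1, 2038.
Dec 1, 2038 is a Wednesday and not a listed holiday, so it stands.
Deadline: Dec 1, 2038.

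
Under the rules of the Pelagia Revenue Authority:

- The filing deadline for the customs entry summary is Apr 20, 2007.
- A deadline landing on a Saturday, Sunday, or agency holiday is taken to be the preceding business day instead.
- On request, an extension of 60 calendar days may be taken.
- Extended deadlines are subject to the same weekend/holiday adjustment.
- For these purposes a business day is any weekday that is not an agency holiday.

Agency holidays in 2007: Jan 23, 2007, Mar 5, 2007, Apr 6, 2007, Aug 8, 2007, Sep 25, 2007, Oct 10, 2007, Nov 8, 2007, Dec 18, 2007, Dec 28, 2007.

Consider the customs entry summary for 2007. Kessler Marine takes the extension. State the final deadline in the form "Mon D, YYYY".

The stated deadline is Apr 20, 2007.
Apr 20, 2007 (Friday) is already a business day.
Applying the 60-calendar-day extension: Apr 20, 2007 + 60 days = Jun 19, 2007.
Jun 19, 2007 is a Tuesday and not a listed holiday, so it stands.
The final due date is Jun 19, 2007.

Jun 19, 2007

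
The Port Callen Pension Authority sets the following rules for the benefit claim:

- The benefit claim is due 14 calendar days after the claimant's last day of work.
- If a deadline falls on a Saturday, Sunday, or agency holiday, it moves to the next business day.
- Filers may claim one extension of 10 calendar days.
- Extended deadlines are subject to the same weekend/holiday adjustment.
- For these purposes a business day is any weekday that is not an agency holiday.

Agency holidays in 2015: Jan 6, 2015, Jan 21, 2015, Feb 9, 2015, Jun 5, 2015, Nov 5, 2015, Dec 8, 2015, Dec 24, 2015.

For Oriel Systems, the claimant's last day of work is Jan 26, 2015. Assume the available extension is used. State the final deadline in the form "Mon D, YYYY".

14 calendar days after Jan 26, 2015 is Feb 9, 2015.
Feb 9, 2015 is a listed holiday; the next business day is Feb 10, 2015 (Tuesday).
With the 10-day extension, Feb 10, 2015 becomes Feb 20, 2015.
Feb 20, 2015 (Friday) is already a business day.
The final due date is Feb 20, 2015.

Feb 20, 2015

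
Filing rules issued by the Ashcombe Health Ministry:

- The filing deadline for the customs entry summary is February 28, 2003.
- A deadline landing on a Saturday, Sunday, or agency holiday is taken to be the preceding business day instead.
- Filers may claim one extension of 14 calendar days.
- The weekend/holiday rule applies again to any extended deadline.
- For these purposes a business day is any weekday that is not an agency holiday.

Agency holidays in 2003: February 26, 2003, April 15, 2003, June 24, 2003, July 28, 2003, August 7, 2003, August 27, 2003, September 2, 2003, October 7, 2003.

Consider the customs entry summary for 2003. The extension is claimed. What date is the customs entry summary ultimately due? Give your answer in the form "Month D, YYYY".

The statutory due date is February 28, 2003.
Since February 28, 2003 is a Friday and not a holiday, the date is unchanged.
The 14-calendar-day extension moves the deadline from February 28, 2003 to March 14, 2003.
Since March 14, 2003 is a Friday and not a holiday, the date is unchanged.
The final due date is March 14, 2003.

March 14, 2003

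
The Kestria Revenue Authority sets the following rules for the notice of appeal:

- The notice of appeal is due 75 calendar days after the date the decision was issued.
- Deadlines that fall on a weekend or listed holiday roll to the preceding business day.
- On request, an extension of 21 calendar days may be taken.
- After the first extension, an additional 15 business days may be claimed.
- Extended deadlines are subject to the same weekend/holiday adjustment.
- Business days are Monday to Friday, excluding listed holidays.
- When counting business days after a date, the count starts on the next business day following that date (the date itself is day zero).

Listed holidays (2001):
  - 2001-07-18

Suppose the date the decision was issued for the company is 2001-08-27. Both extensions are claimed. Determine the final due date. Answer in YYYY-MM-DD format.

Adding 75 calendar days to 2001-08-27 gives 2001-11-10.
2001-11-10 falls on a Saturday. Rolling to the preceding business day gives 2001-11-09, a Friday.
The 21-calendar-day extension moves the deadline from 2001-11-09 to 2001-11-30.
Since 2001-11-30 is a Friday and not a holiday, the date is unchanged.
Applying the 15-business-day extension: 15 business days after 2001-11-30 is 2001-12-21.
2001-12-21 falls on a Friday, which is a business day, so no adjustment is needed.
The final due date is 2001-12-21.

2001-12-21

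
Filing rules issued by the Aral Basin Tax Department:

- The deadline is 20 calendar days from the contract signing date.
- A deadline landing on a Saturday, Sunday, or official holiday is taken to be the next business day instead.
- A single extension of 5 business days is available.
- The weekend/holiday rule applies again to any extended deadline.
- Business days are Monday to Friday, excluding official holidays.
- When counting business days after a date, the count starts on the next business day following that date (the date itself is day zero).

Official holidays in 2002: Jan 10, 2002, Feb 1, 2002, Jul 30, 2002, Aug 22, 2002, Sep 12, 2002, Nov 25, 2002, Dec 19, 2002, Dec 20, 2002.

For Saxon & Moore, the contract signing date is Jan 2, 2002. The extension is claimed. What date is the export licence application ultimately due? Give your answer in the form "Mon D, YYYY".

Jan 29, 2002

Adding 20 calendar days to Jan 2, 2002 gives Jan 22, 2002.
Jan 22, 2002 is a Tuesday and not a listed holiday, so it stands.
The 5-business-day extension runs from Jan 22, 2002 to Jan 29, 2002.
Jan 29, 2002 falls on a Tuesday, which is a business day, so no adjustment is needed.
The final due date is Jan 29, 2002.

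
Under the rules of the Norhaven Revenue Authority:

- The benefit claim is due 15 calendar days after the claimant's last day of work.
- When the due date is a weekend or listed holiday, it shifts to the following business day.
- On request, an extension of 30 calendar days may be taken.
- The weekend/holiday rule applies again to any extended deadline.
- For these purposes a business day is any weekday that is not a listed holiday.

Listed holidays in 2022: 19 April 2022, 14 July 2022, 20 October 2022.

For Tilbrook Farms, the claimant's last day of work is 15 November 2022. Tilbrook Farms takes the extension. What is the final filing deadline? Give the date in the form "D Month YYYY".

15 calendar days after 15 November 2022 is 30 November 2022.
30 November 2022 (Wednesday) is already a business day.
The 30-calendar-day extension moves the deadline from 30 November 2022 to 30 December 2022.
30 December 2022 falls on a Friday, which is a business day, so no adjustment is needed.
So the filing is due 30 December 2022.

30 December 2022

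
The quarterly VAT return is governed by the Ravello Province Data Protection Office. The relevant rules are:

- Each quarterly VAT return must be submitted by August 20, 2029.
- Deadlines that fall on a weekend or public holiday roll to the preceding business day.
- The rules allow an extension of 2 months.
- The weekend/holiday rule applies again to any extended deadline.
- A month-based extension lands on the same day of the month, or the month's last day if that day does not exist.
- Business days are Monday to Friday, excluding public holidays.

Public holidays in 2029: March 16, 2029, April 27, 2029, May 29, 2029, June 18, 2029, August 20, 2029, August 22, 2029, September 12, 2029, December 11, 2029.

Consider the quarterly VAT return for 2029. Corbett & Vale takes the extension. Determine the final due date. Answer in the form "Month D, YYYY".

The stated deadline is August 20, 2029.
Because August 20, 2029 is a listed holiday, the deadline becomes August 17, 2029 (Friday).
Add 2 months to August 17, 2029: October 17, 2029.
October 17, 2029 is a Wednesday and not a listed holiday, so it stands.
Final deadline: October 17, 2029.

October 17, 2029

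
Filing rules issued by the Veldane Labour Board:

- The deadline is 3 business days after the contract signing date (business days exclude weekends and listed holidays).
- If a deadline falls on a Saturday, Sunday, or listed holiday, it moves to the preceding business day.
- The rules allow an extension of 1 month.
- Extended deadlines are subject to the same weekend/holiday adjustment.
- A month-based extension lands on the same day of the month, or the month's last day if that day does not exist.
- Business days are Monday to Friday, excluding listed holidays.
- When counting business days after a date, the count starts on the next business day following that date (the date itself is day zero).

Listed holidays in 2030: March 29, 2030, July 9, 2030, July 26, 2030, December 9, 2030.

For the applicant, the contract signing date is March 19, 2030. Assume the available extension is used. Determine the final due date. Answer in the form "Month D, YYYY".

April 22, 2030

Starting the day after March 19, 2030 and counting 3 business days lands on March 22, 2030.
Since March 22, 2030 is a Friday and not a holiday, the date is unchanged.
Applying the 1 month extension: 1 month after March 22, 2030 is April 22, 2030.
Since April 22, 2030 is a Monday and not a holiday, the date is unchanged.
Deadline: April 22, 2030.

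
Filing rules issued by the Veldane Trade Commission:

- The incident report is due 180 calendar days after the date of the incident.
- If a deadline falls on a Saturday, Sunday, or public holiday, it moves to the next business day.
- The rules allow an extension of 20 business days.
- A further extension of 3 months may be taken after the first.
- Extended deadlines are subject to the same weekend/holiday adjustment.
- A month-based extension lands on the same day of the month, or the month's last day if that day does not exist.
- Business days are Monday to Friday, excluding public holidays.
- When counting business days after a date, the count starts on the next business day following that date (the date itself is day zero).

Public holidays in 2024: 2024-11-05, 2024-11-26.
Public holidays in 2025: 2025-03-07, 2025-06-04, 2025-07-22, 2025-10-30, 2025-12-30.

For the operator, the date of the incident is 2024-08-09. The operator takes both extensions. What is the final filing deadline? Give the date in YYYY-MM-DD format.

2025-06-05

180 calendar days after 2024-08-09 is 2025-02-05.
2025-02-05 is a Wednesday and not a listed holiday, so it stands.
Applying the 20-business-day extension: 20 business days after 2025-02-05 is 2025-03-05.
2025-03-05 is a Wednesday and not a listed holiday, so it stands.
Applying the 3 months extension: 3 months after 2025-03-05 is 2025-06-05.
2025-06-05 (Thursday) is already a business day.
Final deadline: 2025-06-05.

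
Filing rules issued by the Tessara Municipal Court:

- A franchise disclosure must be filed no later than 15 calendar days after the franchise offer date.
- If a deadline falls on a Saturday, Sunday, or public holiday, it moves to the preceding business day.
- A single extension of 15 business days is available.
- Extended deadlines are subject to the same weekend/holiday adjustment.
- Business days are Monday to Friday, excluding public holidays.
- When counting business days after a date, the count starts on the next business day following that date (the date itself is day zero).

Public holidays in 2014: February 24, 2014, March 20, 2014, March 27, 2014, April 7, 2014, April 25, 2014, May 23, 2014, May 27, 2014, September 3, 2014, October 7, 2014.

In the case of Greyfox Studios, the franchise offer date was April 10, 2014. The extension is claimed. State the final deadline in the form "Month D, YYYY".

May 16, 2014

From April 10, 2014, 15 calendar days later is April 25, 2014.
April 25, 2014 falls on a listed holiday. Rolling to the preceding business day gives April 24, 2014, a Thursday.
The 15-business-day extension runs from April 24, 2014 to May 16, 2014.
May 16, 2014 (Friday) is already a business day.
So the filing is due May 16, 2014.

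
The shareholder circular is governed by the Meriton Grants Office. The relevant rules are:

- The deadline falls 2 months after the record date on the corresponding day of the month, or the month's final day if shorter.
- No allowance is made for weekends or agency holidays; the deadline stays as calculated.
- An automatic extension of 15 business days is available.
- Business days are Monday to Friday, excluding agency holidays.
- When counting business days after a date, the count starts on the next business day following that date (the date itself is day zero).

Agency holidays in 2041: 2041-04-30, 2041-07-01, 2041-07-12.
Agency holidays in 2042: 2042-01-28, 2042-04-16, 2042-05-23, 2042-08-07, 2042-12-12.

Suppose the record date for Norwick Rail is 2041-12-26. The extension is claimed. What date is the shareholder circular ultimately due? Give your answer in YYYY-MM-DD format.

2042-03-19

2 months after 2041-12-26, on the same day of the month, is 2042-02-26.
2042-02-26 is a Wednesday; no weekend or holiday adjustment applies.
Counting 15 further business days from 2042-02-26 reaches 2042-03-19.
No adjustment is made for weekends or holidays, so 2042-03-19 stands.
So the filing is due 2042-03-19.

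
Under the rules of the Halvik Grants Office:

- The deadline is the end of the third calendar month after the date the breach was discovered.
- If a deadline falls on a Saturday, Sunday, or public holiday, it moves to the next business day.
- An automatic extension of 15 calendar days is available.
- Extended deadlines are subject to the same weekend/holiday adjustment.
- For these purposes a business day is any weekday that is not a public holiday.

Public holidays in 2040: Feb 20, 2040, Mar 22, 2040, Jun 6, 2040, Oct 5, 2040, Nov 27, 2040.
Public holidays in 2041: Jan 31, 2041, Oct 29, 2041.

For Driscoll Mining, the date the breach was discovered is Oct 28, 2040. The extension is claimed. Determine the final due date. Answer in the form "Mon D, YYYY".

Feb 18, 2041

3 months after Oct 28, 2040 falls in January 2041; the last day of that month is Jan 31, 2041.
Jan 31, 2041 is a listed holiday; the next business day is Feb 1, 2041 (Friday).
Add the 15 calendar-day extension to Feb 1, 2041: Feb 16, 2041.
Feb 16, 2041 is a Saturday; the next business day is Feb 18, 2041 (Monday).
So the filing is due Feb 18, 2041.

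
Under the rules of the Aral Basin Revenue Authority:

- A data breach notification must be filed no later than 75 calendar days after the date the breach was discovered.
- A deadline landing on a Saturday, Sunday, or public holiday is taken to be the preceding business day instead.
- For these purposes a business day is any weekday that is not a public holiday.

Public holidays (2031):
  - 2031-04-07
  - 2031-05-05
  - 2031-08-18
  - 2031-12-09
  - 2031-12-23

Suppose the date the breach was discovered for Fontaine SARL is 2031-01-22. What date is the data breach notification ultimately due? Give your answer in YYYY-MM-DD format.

From 2031-01-22, 75 calendar days later is 2031-04-07.
2031-04-07 is a listed holiday, so it moves to the preceding business day, 2031-04-04 (Friday).
The final due date is 2031-04-04.

2031-04-04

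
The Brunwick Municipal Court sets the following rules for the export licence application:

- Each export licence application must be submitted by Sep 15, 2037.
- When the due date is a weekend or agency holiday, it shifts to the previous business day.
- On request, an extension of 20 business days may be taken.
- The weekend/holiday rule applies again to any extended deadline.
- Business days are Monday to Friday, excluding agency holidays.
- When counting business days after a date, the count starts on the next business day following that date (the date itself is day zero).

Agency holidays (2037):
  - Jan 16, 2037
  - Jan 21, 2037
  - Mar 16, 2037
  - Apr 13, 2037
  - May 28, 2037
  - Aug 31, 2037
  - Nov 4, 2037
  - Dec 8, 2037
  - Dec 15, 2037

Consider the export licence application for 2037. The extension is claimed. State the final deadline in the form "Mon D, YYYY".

Oct 13, 2037

The stated deadline is Sep 15, 2037.
Sep 15, 2037 falls on a Tuesday, which is a business day, so no adjustment is needed.
Applying the 20-business-day extension: 20 business days after Sep 15, 2037 is Oct 13, 2037.
Oct 13, 2037 (Tuesday) is already a business day.
So the filing is due Oct 13, 2037.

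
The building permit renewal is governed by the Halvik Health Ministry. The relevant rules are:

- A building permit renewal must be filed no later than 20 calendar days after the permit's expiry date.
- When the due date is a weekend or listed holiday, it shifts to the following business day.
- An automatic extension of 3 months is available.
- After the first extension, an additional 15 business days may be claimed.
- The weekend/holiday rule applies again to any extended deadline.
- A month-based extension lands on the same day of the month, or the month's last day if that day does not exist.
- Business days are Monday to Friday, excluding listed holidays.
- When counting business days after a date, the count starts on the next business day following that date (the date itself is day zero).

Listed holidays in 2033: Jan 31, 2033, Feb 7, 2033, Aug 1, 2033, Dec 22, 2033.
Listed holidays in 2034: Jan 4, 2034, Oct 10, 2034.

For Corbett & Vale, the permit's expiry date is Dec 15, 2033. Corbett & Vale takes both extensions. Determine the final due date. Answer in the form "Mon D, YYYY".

Apr 26, 2034

Adding 20 calendar days to Dec 15, 2033 gives Jan 4, 2034.
Jan 4, 2034 is a listed holiday; the next business day is Jan 5, 2034 (Thursday).
Applying the 3 months extension: 3 months after Jan 5, 2034 is Apr 5, 2034.
Since Apr 5, 2034 is a Wednesday and not a holiday, the date is unchanged.
The 15-business-day extension runs from Apr 5, 2034 to Apr 26, 2034.
Apr 26, 2034 falls on a Wednesday, which is a business day, so no adjustment is needed.
Deadline: Apr 26, 2034.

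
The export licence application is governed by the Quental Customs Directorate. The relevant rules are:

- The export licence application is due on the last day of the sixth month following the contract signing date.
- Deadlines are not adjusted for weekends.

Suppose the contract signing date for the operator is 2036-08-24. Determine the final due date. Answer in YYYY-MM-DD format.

2037-02-28

The sixth month after 2036-08-24 is February 2037, whose last day is 2037-02-28.
2037-02-28 falls on a Saturday. The rules make no weekend/holiday allowance, so it remains 2037-02-28.
Final deadline: 2037-02-28.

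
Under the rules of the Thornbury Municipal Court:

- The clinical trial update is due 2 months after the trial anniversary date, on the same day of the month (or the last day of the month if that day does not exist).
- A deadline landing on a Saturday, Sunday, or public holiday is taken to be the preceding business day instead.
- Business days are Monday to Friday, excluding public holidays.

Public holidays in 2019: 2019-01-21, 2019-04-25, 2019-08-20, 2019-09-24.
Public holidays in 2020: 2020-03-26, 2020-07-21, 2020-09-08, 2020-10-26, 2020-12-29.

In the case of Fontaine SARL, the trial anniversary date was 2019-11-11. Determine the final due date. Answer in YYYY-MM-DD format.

2020-01-10

2 months from 2019-11-11 is 2020-01-11.
2020-01-11 falls on a Saturday. Rolling to the preceding business day gives 2020-01-10, a Friday.
The final due date is 2020-01-10.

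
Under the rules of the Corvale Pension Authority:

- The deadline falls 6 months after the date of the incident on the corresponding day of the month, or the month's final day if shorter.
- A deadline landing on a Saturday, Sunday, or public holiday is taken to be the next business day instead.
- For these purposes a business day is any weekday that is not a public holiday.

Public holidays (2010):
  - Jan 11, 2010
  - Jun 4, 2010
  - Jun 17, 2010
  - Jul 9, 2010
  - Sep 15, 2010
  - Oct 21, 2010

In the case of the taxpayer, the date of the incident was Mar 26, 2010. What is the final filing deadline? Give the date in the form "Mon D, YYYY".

Sep 27, 2010

6 months from Mar 26, 2010 is Sep 26, 2010.
Sep 26, 2010 is a Sunday; the next business day is Sep 27, 2010 (Monday).
The final due date is Sep 27, 2010.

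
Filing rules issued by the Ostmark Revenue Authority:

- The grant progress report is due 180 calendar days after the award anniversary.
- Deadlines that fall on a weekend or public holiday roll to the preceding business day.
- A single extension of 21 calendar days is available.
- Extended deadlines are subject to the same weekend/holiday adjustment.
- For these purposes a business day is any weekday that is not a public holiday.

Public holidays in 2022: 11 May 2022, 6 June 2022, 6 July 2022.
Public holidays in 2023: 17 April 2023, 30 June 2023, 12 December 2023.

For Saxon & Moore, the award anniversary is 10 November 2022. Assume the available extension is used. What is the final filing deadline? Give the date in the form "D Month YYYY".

Trigger date 10 November 2022 + 180 calendar days = 9 May 2023.
9 May 2023 falls on a Tuesday, which is a business day, so no adjustment is needed.
Add the 21 calendar-day extension to 9 May 2023: 30 May 2023.
30 May 2023 (Tuesday) is already a business day.
Final deadline: 30 May 2023.

30 May 2023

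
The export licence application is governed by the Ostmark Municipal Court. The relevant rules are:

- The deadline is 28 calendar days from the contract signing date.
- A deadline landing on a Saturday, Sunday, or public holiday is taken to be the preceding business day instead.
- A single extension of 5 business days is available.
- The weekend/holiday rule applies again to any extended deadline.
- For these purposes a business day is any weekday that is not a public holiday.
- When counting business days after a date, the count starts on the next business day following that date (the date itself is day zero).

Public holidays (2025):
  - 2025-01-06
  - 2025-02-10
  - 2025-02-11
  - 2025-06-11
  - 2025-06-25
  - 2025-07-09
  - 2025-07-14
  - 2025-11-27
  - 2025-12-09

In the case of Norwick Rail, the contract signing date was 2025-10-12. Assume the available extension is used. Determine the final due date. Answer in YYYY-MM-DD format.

Trigger date 2025-10-12 + 28 calendar days = 2025-11-09.
2025-11-09 falls on a Sunday. Rolling to the preceding business day gives 2025-11-07, a Friday.
The 5-business-day extension runs from 2025-11-07 to 2025-11-14.
Since 2025-11-14 is a Friday and not a holiday, the date is unchanged.
The final due date is 2025-11-14.

2025-11-14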